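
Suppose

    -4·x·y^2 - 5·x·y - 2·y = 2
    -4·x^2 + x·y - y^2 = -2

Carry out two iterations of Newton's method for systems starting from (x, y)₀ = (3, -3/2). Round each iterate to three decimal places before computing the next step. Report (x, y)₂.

(0.612, -1.470)

At (3, -3/2): F = (-3.500, -40.750).
Jacobian J = [[-4·y^2 - 5·y, -8·x·y - 5·x - 2], [-8·x + y, x - 2·y]].
At the point, J = [[-1.500, 19.000], [-25.500, 6.000]] (det J = 475.500).
Solving J·Δ = −F gives Δ = (-1.584, 0.059).
Then the next iterate is (x, y)₁ = (1.416, -1.441).
Round to (1.416, -1.441) and repeat: F = (-0.67691, -10.13716), J = [[-1.10092, 7.24365], [-12.769, 4.298]].
Δ = (-0.804, -0.029), so (x, y)₂ = (0.612, -1.470).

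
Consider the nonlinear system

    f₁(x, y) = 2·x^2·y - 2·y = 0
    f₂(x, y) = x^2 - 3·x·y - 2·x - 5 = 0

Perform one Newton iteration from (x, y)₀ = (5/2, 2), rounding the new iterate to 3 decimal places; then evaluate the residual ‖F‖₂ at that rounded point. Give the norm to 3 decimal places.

At (5/2, 2): F = (21.000, -18.750).
Jacobian J = [[4·x·y, 2·x^2 - 2], [2·x - 3·y - 2, -3·x]].
At the point, J = [[20.000, 10.500], [-3.000, -7.500]] (det J = -118.500).
Solving J·Δ = −F gives Δ = (0.332, -2.633).
Then the next iterate is (x, y)₁ = (2.832, -0.633).
Re-evaluating at (2.832, -0.633): F = (-8.88760, 2.73419), so ‖F‖₂ = 9.299.

9.299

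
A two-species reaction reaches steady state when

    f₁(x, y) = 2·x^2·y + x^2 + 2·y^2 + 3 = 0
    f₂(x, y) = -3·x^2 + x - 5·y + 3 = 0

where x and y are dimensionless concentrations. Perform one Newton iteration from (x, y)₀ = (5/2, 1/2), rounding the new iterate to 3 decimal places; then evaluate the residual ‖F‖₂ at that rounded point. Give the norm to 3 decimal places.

6.317

At (5/2, 1/2): F = (16.000, -15.750).
Jacobian J = [[4·x·y + 2·x, 2·x^2 + 4·y], [-6·x + 1, -5]].
At the point, J = [[10.000, 14.500], [-14.000, -5.000]] (det J = 153.000).
Solving J·Δ = −F gives Δ = (-0.970, -0.435).
Then the next iterate is (x, y)₁ = (1.530, 0.065).
Re-evaluating at (1.530, 0.065): F = (5.65367, -2.81770), so ‖F‖₂ = 6.317.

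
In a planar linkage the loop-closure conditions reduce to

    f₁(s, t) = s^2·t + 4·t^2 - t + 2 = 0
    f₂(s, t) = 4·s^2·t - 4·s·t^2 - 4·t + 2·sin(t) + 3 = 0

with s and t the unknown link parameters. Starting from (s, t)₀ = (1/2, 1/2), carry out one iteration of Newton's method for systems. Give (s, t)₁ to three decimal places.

(-2.555, 0.162)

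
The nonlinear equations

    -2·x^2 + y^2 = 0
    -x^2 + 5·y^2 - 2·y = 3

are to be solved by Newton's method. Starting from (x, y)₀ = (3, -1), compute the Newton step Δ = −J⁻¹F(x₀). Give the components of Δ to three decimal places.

At (3, -1): F = (-17.000, -5.000).
Jacobian J = [[-4·x, 2·y], [-2·x, 10·y - 2]].
At the point, J = [[-12.000, -2.000], [-6.000, -12.000]] (det J = 132.000).
Solving J·Δ = −F gives Δ = (-1.470, 0.318).

(-1.470, 0.318)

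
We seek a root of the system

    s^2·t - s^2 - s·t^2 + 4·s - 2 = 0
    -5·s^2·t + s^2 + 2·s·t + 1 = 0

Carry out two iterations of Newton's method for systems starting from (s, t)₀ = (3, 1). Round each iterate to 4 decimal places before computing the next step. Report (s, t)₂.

(-0.1895, 2.8913)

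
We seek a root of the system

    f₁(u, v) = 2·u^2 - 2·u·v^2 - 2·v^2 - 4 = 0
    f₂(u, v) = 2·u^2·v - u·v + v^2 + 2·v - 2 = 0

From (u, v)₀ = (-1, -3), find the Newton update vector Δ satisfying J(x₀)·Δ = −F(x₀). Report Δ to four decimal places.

At (-1, -3): F = (-2.0000, -8.0000).
Jacobian J = [[4·u - 2·v^2, -4·u·v - 4·v], [4·u·v - v, 2·u^2 - u + 2·v + 2]].
At the point, J = [[-22.0000, 0.0000], [15.0000, -1.0000]] (det J = 22.0000).
Solving J·Δ = −F gives Δ = (-0.0909, -9.3636).

(-0.0909, -9.3636)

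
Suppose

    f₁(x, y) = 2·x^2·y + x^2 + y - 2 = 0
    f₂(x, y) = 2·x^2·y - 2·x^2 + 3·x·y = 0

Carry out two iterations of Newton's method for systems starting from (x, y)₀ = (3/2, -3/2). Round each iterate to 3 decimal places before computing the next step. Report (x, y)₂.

(0.955, 0.336)

At (3/2, -3/2): F = (-8.000, -18.000).
Jacobian J = [[4·x·y + 2·x, 2·x^2 + 1], [4·x·y - 4·x + 3·y, 2·x^2 + 3·x]].
At the point, J = [[-6.000, 5.500], [-19.500, 9.000]] (det J = 53.250).
Solving J·Δ = −F gives Δ = (-0.507, 0.901).
Then the next iterate is (x, y)₁ = (0.993, -0.599).
Round to (0.993, -0.599) and repeat: F = (-2.79424, -4.93781), J = [[-0.39323, 2.97210], [-8.14823, 4.95110]].
Δ = (-0.038, 0.935), so (x, y)₂ = (0.955, 0.336).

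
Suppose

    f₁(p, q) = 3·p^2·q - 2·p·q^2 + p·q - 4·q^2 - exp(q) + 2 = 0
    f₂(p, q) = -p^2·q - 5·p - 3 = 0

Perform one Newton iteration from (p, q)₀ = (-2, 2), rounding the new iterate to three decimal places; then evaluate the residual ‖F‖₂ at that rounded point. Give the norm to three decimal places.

At (-2, 2): F = (14.61094, -1.000).
Jacobian J = [[6·p·q - 2·q^2 + q, 3·p^2 - 4·p·q + p - 8·q - exp(q)], [-2·p·q - 5, -p^2]].
At the point, J = [[-30.000, 2.61094], [3.000, -4.000]] (det J = 112.16717).
Solving J·Δ = −F gives Δ = (0.498, 0.123).
Then the next iterate is (p, q)₁ = (-1.502, 2.123).
Re-evaluating at (-1.502, 2.123): F = (0.33447, -0.27950), so ‖F‖₂ = 0.436.

0.436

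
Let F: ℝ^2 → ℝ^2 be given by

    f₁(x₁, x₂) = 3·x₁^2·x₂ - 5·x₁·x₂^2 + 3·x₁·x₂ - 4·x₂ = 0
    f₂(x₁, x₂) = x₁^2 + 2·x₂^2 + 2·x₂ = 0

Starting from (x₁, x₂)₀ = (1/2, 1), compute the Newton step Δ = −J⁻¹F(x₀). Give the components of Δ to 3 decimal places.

(-0.250, -0.667)

At (1/2, 1): F = (-4.250, 4.250).
Jacobian J = [[6·x₁·x₂ - 5·x₂^2 + 3·x₂, 3·x₁^2 - 10·x₁·x₂ + 3·x₁ - 4], [2·x₁, 4·x₂ + 2]].
At the point, J = [[1.000, -6.750], [1.000, 6.000]] (det J = 12.750).
Solving J·Δ = −F gives Δ = (-0.250, -0.667).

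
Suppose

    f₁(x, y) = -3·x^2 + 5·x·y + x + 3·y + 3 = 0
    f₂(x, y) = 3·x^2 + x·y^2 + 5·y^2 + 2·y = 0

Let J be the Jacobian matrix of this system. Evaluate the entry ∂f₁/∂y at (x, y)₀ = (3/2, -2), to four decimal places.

∂f₁/∂y = 5·x + 3.
At (3/2, -2) this is 10.5000.

10.5000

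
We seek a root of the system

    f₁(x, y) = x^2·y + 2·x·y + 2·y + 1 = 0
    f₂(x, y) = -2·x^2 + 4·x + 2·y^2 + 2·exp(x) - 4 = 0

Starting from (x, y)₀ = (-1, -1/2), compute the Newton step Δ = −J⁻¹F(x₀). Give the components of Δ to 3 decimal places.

(0.889, -0.500)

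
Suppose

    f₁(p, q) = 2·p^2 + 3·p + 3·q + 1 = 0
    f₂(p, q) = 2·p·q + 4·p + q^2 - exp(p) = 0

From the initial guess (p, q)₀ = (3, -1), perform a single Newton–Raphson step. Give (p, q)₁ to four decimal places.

(1.7812, -3.2393)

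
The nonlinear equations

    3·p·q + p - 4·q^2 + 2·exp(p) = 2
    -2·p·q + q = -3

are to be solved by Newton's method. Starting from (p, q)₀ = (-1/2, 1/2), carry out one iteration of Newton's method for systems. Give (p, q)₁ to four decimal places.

(-8.7685, -5.6342)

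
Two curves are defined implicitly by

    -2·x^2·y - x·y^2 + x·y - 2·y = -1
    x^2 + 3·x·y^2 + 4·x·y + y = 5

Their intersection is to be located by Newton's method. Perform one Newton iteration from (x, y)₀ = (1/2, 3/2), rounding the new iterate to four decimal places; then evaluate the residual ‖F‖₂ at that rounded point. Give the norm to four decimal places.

4.2408

At (1/2, 3/2): F = (-3.1250, 3.1250).
Jacobian J = [[-4·x·y - y^2 + y, -2·x^2 - 2·x·y + x - 2], [2·x + 3·y^2 + 4·y, 6·x·y + 4·x + 1]].
At the point, J = [[-3.7500, -3.5000], [13.7500, 7.5000]] (det J = 20.0000).
Solving J·Δ = −F gives Δ = (0.6250, -1.5625).
Then the next iterate is (x, y)₁ = (1.1250, -0.0625).
Re-evaluating at (1.1250, -0.0625): F = (1.208496, -4.064941), so ‖F‖₂ = 4.2408.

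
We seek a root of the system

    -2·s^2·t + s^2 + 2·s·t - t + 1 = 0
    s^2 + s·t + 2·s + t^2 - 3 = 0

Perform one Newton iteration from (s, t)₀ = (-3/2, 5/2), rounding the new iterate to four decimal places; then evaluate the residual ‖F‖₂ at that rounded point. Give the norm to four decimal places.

4.7365

At (-3/2, 5/2): F = (-18.0000, -1.2500).
Jacobian J = [[-4·s·t + 2·s + 2·t, -2·s^2 + 2·s - 1], [2·s + t + 2, s + 2·t]].
At the point, J = [[17.0000, -8.5000], [1.5000, 3.5000]] (det J = 72.2500).
Solving J·Δ = −F gives Δ = (1.0190, -0.0796).
Then the next iterate is (s, t)₁ = (-0.4810, 2.4204).
Re-evaluating at (-0.4810, 2.4204): F = (-4.637436, 0.963485), so ‖F‖₂ = 4.7365.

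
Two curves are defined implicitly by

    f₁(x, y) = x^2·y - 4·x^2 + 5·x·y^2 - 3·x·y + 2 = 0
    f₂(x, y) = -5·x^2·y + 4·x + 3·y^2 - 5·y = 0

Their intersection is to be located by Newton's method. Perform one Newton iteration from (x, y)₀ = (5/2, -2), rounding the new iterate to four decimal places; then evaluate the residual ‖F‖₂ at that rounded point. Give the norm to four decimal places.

At (5/2, -2): F = (29.5000, 94.5000).
Jacobian J = [[2·x·y - 8·x + 5·y^2 - 3·y, x^2 + 10·x·y - 3·x], [-10·x·y + 4, -5·x^2 + 6·y - 5]].
At the point, J = [[-4.0000, -51.2500], [54.0000, -48.2500]] (det J = 2960.5000).
Solving J·Δ = −F gives Δ = (-1.1551, 0.6658).
Then the next iterate is (x, y)₁ = (1.3449, -1.3342).
Re-evaluating at (1.3449, -1.3342): F = (9.705043, 29.457080), so ‖F‖₂ = 31.0146.

31.0146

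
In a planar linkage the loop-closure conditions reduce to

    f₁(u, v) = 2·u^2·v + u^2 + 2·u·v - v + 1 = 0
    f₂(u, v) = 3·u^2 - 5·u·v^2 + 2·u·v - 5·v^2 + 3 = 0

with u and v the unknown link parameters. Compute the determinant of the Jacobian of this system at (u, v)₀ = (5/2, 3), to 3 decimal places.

J = [[4·u·v + 2·u + 2·v, 2·u^2 + 2·u - 1], [6·u - 5·v^2 + 2·v, -10·u·v + 2·u - 10·v]].
At the point, J = [[41.000, 16.500], [-24.000, -100.000]].
det J = -3704.000.

-3704.000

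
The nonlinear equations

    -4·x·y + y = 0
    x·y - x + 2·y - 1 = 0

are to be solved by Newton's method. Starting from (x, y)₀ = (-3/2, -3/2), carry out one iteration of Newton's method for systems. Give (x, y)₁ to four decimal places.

At (-3/2, -3/2): F = (-10.5000, -0.2500).
Jacobian J = [[-4·y, -4·x + 1], [y - 1, x + 2]].
At the point, J = [[6.0000, 7.0000], [-2.5000, 0.5000]] (det J = 20.5000).
Solving J·Δ = −F gives Δ = (0.1707, 1.3537).
Then the next iterate is (x, y)₁ = (-1.3293, -0.1463).

(-1.3293, -0.1463)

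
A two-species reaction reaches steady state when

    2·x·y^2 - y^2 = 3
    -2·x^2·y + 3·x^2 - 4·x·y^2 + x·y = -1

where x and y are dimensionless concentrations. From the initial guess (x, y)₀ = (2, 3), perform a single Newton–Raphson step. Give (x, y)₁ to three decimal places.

At (2, 3): F = (24.000, -77.000).
Jacobian J = [[2·y^2, 4·x·y - 2·y], [-4·x·y + 6·x - 4·y^2 + y, -2·x^2 - 8·x·y + x]].
At the point, J = [[18.000, 18.000], [-45.000, -54.000]] (det J = -162.000).
Solving J·Δ = −F gives Δ = (0.556, -1.889).
Then the next iterate is (x, y)₁ = (2.556, 1.111).

(2.556, 1.111)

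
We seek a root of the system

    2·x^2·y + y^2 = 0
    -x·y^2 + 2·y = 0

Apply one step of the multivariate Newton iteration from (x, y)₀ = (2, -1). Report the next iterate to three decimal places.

At (2, -1): F = (-7.000, -4.000).
Jacobian J = [[4·x·y, 2·x^2 + 2·y], [-y^2, -2·x·y + 2]].
At the point, J = [[-8.000, 6.000], [-1.000, 6.000]] (det J = -42.000).
Solving J·Δ = −F gives Δ = (-0.429, 0.595).
Then the next iterate is (x, y)₁ = (1.571, -0.405).

(1.571, -0.405)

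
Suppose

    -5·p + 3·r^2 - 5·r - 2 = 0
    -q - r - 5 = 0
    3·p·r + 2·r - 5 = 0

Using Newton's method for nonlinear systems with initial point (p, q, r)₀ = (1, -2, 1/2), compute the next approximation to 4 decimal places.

(-1.2159, -6.6648, 1.6648)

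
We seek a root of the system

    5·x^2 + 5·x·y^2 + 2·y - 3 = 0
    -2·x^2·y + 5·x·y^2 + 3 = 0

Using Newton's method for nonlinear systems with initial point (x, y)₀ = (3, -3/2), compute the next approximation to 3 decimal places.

At (3, -3/2): F = (72.750, 63.750).
Jacobian J = [[10·x + 5·y^2, 10·x·y + 2], [-4·x·y + 5·y^2, -2·x^2 + 10·x·y]].
At the point, J = [[41.250, -43.000], [29.250, -63.000]] (det J = -1341.000).
Solving J·Δ = −F gives Δ = (-1.374, 0.374).
Then the next iterate is (x, y)₁ = (1.626, -1.126).

(1.626, -1.126)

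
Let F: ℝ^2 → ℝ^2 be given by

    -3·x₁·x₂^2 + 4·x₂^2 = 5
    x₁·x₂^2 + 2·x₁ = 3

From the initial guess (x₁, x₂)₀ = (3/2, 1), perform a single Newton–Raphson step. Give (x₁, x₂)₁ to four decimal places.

(-1.0000, 3.0000)

At (3/2, 1): F = (-5.5000, 1.5000).
Jacobian J = [[-3·x₂^2, -6·x₁·x₂ + 8·x₂], [x₂^2 + 2, 2·x₁·x₂]].
At the point, J = [[-3.0000, -1.0000], [3.0000, 3.0000]] (det J = -6.0000).
Solving J·Δ = −F gives Δ = (-2.5000, 2.0000).
Then the next iterate is (x₁, x₂)₁ = (-1.0000, 3.0000).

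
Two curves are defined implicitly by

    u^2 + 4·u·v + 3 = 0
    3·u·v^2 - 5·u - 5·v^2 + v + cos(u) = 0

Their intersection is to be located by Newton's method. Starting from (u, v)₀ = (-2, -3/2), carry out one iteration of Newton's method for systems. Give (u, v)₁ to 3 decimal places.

At (-2, -3/2): F = (19.000, -16.66615).
Jacobian J = [[2·u + 4·v, 4·u], [3·v^2 - sin(u) - 5, 6·u·v - 10·v + 1]].
At the point, J = [[-10.000, -8.000], [2.65930, 34.000]] (det J = -318.72562).
Solving J·Δ = −F gives Δ = (1.609, 0.364).
Then the next iterate is (u, v)₁ = (-0.391, -1.136).

(-0.391, -1.136)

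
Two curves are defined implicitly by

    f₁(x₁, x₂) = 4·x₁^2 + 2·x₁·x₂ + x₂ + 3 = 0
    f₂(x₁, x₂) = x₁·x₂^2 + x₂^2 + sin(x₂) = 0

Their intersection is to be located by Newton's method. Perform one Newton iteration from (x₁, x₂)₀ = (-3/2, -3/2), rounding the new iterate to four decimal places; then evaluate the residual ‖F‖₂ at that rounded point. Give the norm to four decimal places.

At (-3/2, -3/2): F = (15.0000, -2.122495).
Jacobian J = [[8·x₁ + 2·x₂, 2·x₁ + 1], [x₂^2, 2·x₁·x₂ + 2·x₂ + cos(x₂)]].
At the point, J = [[-15.0000, -2.0000], [2.2500, 1.570737]] (det J = -19.061058).
Solving J·Δ = −F gives Δ = (1.0134, -0.1003).
Then the next iterate is (x₁, x₂)₁ = (-0.4866, -1.6003).
Re-evaluating at (-0.4866, -1.6003): F = (3.904230, 0.315232), so ‖F‖₂ = 3.9169.

3.9169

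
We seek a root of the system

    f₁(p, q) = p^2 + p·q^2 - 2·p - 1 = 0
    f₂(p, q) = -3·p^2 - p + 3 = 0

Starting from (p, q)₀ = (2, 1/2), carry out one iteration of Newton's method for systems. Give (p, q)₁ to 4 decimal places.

At (2, 1/2): F = (-0.5000, -11.0000).
Jacobian J = [[2·p + q^2 - 2, 2·p·q], [-6·p - 1, 0]].
At the point, J = [[2.2500, 2.0000], [-13.0000, 0.0000]] (det J = 26.0000).
Solving J·Δ = −F gives Δ = (-0.8462, 1.2019).
Then the next iterate is (p, q)₁ = (1.1538, 1.7019).

(1.1538, 1.7019)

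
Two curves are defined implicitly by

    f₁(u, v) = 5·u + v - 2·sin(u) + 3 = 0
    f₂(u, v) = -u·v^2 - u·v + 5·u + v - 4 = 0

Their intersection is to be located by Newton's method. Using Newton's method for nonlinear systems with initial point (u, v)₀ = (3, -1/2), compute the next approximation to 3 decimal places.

(-0.450, 6.360)

At (3, -1/2): F = (17.21776, 11.250).
Jacobian J = [[-2·cos(u) + 5, 1], [-v^2 - v + 5, -2·u·v - u + 1]].
At the point, J = [[6.97998, 1.000], [5.250, 1.000]] (det J = 1.72998).
Solving J·Δ = −F gives Δ = (-3.450, 6.860).
Then the next iterate is (u, v)₁ = (-0.450, 6.360).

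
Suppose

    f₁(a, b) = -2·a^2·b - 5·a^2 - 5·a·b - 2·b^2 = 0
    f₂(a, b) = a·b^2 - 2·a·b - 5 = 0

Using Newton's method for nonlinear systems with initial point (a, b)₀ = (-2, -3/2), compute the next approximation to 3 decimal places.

(-0.664, -0.652)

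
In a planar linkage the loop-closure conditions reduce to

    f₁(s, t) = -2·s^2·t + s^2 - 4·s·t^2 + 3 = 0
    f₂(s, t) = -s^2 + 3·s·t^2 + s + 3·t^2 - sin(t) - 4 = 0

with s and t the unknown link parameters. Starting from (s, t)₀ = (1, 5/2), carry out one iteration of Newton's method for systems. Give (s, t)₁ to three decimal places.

At (1, 5/2): F = (-26.000, 32.90153).
Jacobian J = [[-4·s·t + 2·s - 4·t^2, -2·s^2 - 8·s·t], [-2·s + 3·t^2 + 1, 6·s·t + 6·t - cos(t)]].
At the point, J = [[-33.000, -22.000], [17.750, 30.80114]] (det J = -625.93774).
Solving J·Δ = −F gives Δ = (-0.123, -0.997).
Then the next iterate is (s, t)₁ = (0.877, 1.503).

(0.877, 1.503)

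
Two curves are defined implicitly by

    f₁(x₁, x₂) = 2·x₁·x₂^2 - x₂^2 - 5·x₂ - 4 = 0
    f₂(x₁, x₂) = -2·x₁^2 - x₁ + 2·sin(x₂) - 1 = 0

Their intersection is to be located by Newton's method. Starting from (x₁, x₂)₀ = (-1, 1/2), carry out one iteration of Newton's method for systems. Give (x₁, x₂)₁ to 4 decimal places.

(-0.1537, -0.3534)

At (-1, 1/2): F = (-7.2500, -1.041149).
Jacobian J = [[2·x₂^2, 4·x₁·x₂ - 2·x₂ - 5], [-4·x₁ - 1, 2·cos(x₂)]].
At the point, J = [[0.5000, -8.0000], [3.0000, 1.755165]] (det J = 24.877583).
Solving J·Δ = −F gives Δ = (0.8463, -0.8534).
Then the next iterate is (x₁, x₂)₁ = (-0.1537, -0.3534).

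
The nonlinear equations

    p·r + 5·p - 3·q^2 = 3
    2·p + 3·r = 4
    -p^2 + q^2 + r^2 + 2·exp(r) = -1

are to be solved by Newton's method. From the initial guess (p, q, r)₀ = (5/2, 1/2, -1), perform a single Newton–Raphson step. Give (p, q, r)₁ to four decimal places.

(2.0655, 2.8010, -0.0437)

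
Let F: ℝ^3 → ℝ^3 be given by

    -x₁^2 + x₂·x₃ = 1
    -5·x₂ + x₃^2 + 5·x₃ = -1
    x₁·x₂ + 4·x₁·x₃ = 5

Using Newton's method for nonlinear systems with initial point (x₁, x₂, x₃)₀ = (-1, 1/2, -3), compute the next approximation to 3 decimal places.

(1.495, 0.089, -8.446)

At (-1, 1/2, -3): F = (-3.500, -7.500, 6.500).
Jacobian J = [[-2·x₁, x₃, x₂], [0, -5, 2·x₃ + 5], [x₂ + 4·x₃, x₁, 4·x₁]].
At the point, J = [[2.000, -3.000, 0.500], [0.000, -5.000, -1.000], [-11.500, -1.000, -4.000]] (det J = -25.250).
Solving J·Δ = −F gives Δ = (2.495, -0.411, -5.446).
Then the next iterate is (x₁, x₂, x₃)₁ = (1.495, 0.089, -8.446).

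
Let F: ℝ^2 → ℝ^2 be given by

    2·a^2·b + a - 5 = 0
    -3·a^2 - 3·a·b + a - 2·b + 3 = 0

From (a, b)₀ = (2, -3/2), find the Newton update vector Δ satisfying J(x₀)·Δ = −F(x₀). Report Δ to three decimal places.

At (2, -3/2): F = (-15.000, 5.000).
Jacobian J = [[4·a·b + 1, 2·a^2], [-6·a - 3·b + 1, -3·a - 2]].
At the point, J = [[-11.000, 8.000], [-6.500, -8.000]] (det J = 140.000).
Solving J·Δ = −F gives Δ = (-0.571, 1.089).

(-0.571, 1.089)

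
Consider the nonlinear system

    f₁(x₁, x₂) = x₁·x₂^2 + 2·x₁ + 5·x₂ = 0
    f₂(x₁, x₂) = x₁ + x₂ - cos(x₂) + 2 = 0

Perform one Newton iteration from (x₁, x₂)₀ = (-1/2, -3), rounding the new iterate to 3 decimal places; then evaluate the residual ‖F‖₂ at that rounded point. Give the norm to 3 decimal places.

1512.155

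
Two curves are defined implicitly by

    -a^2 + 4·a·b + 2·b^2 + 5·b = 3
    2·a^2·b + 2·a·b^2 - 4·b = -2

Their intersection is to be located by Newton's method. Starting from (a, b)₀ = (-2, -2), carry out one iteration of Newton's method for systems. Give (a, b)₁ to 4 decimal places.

(-1.4457, -1.5652)

At (-2, -2): F = (7.0000, -22.0000).
Jacobian J = [[-2·a + 4·b, 4·a + 4·b + 5], [4·a·b + 2·b^2, 2·a^2 + 4·a·b - 4]].
At the point, J = [[-4.0000, -11.0000], [24.0000, 20.0000]] (det J = 184.0000).
Solving J·Δ = −F gives Δ = (0.5543, 0.4348).
Then the next iterate is (a, b)₁ = (-1.4457, -1.5652).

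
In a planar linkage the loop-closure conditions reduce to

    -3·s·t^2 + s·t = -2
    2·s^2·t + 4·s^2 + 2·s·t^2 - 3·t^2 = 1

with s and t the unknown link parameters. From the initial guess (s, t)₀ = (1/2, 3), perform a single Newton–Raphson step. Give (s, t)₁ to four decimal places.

At (1/2, 3): F = (-10.0000, -16.5000).
Jacobian J = [[-3·t^2 + t, -6·s·t + s], [4·s·t + 8·s + 2·t^2, 2·s^2 + 4·s·t - 6·t]].
At the point, J = [[-24.0000, -8.5000], [28.0000, -11.5000]] (det J = 514.0000).
Solving J·Δ = −F gives Δ = (0.0491, -1.3152).
Then the next iterate is (s, t)₁ = (0.5491, 1.6848).

(0.5491, 1.6848)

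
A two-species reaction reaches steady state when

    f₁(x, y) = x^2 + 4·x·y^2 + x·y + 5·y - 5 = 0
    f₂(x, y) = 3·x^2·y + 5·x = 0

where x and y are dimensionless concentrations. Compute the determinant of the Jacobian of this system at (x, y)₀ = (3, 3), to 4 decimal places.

J = [[2·x + 4·y^2 + y, 8·x·y + x + 5], [6·x·y + 5, 3·x^2]].
At the point, J = [[45.0000, 80.0000], [59.0000, 27.0000]].
det J = -3505.0000.

-3505.0000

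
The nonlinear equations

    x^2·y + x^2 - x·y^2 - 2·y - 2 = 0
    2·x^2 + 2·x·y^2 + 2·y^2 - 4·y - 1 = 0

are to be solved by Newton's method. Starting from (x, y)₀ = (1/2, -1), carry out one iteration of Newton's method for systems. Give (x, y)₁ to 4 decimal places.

At (1/2, -1): F = (-0.5000, 6.5000).
Jacobian J = [[2·x·y + 2·x - y^2, x^2 - 2·x·y - 2], [4·x + 2·y^2, 4·x·y + 4·y - 4]].
At the point, J = [[-1.0000, -0.7500], [4.0000, -10.0000]] (det J = 13.0000).
Solving J·Δ = −F gives Δ = (-0.7596, 0.3462).
Then the next iterate is (x, y)₁ = (-0.2596, -0.6538).

(-0.2596, -0.6538)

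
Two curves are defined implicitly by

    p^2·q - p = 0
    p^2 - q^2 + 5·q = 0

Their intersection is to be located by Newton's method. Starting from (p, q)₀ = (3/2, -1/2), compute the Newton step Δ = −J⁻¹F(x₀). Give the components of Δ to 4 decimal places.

(-0.6724, 0.4195)

At (3/2, -1/2): F = (-2.6250, -0.5000).
Jacobian J = [[2·p·q - 1, p^2], [2·p, -2·q + 5]].
At the point, J = [[-2.5000, 2.2500], [3.0000, 6.0000]] (det J = -21.7500).
Solving J·Δ = −F gives Δ = (-0.6724, 0.4195).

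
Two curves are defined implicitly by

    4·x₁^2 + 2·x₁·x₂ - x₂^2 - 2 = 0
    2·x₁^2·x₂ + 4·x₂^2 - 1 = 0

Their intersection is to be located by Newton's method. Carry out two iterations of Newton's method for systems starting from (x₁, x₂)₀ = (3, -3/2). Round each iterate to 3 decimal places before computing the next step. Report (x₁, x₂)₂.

(1.992, -2.311)

At (3, -3/2): F = (22.750, -19.000).
Jacobian J = [[8·x₁ + 2·x₂, 2·x₁ - 2·x₂], [4·x₁·x₂, 2·x₁^2 + 8·x₂]].
At the point, J = [[21.000, 9.000], [-18.000, 6.000]] (det J = 288.000).
Solving J·Δ = −F gives Δ = (-1.068, -0.036).
Then the next iterate is (x₁, x₂)₁ = (1.932, -1.536).
Round to (1.932, -1.536) and repeat: F = (4.63610, -3.02944), J = [[12.384, 6.936], [-11.87021, -4.82275]].
Δ = (0.060, -0.775), so (x₁, x₂)₂ = (1.992, -2.311).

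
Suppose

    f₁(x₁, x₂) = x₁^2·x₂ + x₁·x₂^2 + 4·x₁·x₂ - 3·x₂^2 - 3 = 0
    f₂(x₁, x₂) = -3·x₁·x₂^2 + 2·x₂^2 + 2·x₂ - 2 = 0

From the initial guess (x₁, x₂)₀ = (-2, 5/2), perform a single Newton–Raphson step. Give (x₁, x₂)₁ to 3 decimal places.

(-3.143, 0.728)

At (-2, 5/2): F = (-44.250, 53.000).
Jacobian J = [[2·x₁·x₂ + x₂^2 + 4·x₂, x₁^2 + 2·x₁·x₂ + 4·x₁ - 6·x₂], [-3·x₂^2, -6·x₁·x₂ + 4·x₂ + 2]].
At the point, J = [[6.250, -29.000], [-18.750, 42.000]] (det J = -281.250).
Solving J·Δ = −F gives Δ = (-1.143, -1.772).
Then the next iterate is (x₁, x₂)₁ = (-3.143, 0.728).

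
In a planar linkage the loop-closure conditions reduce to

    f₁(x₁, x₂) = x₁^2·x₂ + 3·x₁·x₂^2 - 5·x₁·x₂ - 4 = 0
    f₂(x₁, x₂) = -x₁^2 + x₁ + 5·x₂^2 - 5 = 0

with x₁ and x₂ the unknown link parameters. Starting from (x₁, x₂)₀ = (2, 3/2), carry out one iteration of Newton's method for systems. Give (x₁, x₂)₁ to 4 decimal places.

At (2, 3/2): F = (0.5000, 4.2500).
Jacobian J = [[2·x₁·x₂ + 3·x₂^2 - 5·x₂, x₁^2 + 6·x₁·x₂ - 5·x₁], [-2·x₁ + 1, 10·x₂]].
At the point, J = [[5.2500, 12.0000], [-3.0000, 15.0000]] (det J = 114.7500).
Solving J·Δ = −F gives Δ = (0.3791, -0.2075).
Then the next iterate is (x₁, x₂)₁ = (2.3791, 1.2925).

(2.3791, 1.2925)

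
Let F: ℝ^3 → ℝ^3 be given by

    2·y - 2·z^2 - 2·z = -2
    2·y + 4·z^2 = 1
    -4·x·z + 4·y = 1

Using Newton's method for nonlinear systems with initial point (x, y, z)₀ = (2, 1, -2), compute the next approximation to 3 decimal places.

(1.557, -1.318, -1.227)

At (2, 1, -2): F = (0.000, 17.000, 19.000).
Jacobian J = [[0, 2, -4·z - 2], [0, 2, 8·z], [-4·z, 4, -4·x]].
At the point, J = [[0.000, 2.000, 6.000], [0.000, 2.000, -16.000], [8.000, 4.000, -8.000]] (det J = -352.000).
Solving J·Δ = −F gives Δ = (-0.443, -2.318, 0.773).
Then the next iterate is (x, y, z)₁ = (1.557, -1.318, -1.227).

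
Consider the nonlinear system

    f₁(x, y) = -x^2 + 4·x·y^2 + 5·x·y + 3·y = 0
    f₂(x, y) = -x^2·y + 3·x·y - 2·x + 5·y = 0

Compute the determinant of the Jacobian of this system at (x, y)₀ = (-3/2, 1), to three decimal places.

45.000

J = [[-2·x + 4·y^2 + 5·y, 8·x·y + 5·x + 3], [-2·x·y + 3·y - 2, -x^2 + 3·x + 5]].
At the point, J = [[12.000, -16.500], [4.000, -1.750]].
det J = 45.000.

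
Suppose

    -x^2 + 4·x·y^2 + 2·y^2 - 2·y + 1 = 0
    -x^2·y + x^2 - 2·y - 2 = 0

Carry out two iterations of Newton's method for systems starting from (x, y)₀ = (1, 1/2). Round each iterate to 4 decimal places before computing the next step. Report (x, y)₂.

(6.7842, 1.7957)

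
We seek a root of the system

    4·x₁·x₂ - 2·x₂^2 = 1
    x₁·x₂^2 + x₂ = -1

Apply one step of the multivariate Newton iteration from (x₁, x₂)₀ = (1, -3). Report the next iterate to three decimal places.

(1.512, -0.679)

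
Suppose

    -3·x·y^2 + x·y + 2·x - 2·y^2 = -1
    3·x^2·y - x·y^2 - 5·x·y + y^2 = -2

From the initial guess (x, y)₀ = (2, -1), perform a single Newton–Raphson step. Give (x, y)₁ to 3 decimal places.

At (2, -1): F = (-5.000, -1.000).
Jacobian J = [[-3·y^2 + y + 2, -6·x·y + x - 4·y], [6·x·y - y^2 - 5·y, 3·x^2 - 2·x·y - 5·x + 2·y]].
At the point, J = [[-2.000, 18.000], [-8.000, 4.000]] (det J = 136.000).
Solving J·Δ = −F gives Δ = (0.015, 0.279).
Then the next iterate is (x, y)₁ = (2.015, -0.721).

(2.015, -0.721)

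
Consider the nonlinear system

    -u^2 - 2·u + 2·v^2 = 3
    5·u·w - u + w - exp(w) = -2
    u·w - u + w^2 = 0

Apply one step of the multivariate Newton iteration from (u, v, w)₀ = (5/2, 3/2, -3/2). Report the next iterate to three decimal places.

(0.802, 1.143, -1.008)

At (5/2, 3/2, -3/2): F = (-9.750, -20.97313, -4.000).
Jacobian J = [[-2·u - 2, 4·v, 0], [5·w - 1, 0, 5·u - exp(w) + 1], [w - 1, 0, u + 2·w]].
At the point, J = [[-7.000, 6.000, 0.000], [-8.500, 0.000, 13.27687], [-2.500, 0.000, -0.500]] (det J = -224.65305).
Solving J·Δ = −F gives Δ = (-1.698, -0.357, 0.492).
Then the next iterate is (u, v, w)₁ = (0.802, 1.143, -1.008).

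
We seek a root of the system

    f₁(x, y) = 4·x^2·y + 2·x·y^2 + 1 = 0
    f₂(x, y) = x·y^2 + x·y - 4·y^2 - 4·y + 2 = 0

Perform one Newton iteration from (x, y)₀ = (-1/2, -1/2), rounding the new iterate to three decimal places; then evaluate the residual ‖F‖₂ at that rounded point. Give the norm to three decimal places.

3614.928

At (-1/2, -1/2): F = (0.250, 3.125).
Jacobian J = [[8·x·y + 2·y^2, 4·x^2 + 4·x·y], [y^2 + y, 2·x·y + x - 8·y - 4]].
At the point, J = [[2.500, 2.000], [-0.250, 0.000]] (det J = 0.500).
Solving J·Δ = −F gives Δ = (12.500, -15.750).
Then the next iterate is (x, y)₁ = (12.000, -16.250).
Re-evaluating at (12.000, -16.250): F = (-3021.500, 1984.500), so ‖F‖₂ = 3614.928.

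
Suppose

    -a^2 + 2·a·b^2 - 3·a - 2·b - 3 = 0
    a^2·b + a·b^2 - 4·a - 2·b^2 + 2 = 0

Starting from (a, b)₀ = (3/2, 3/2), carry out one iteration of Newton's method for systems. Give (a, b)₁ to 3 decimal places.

At (3/2, 3/2): F = (-6.000, -1.750).
Jacobian J = [[-2·a + 2·b^2 - 3, 4·a·b - 2], [2·a·b + b^2 - 4, a^2 + 2·a·b - 4·b]].
At the point, J = [[-1.500, 7.000], [2.750, 0.750]] (det J = -20.375).
Solving J·Δ = −F gives Δ = (0.380, 0.939).
Then the next iterate is (a, b)₁ = (1.880, 2.439).

(1.880, 2.439)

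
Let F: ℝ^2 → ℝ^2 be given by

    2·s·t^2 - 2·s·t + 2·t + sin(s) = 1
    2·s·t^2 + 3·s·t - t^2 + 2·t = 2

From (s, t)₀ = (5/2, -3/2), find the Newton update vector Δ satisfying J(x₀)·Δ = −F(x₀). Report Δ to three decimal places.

At (5/2, -3/2): F = (15.34847, -7.250).
Jacobian J = [[2·t^2 - 2·t + cos(s), 4·s·t - 2·s + 2], [2·t^2 + 3·t, 4·s·t + 3·s - 2·t + 2]].
At the point, J = [[6.69886, -18.000], [0.000, -2.500]] (det J = -16.74714).
Solving J·Δ = −F gives Δ = (-10.084, -2.900).

(-10.084, -2.900)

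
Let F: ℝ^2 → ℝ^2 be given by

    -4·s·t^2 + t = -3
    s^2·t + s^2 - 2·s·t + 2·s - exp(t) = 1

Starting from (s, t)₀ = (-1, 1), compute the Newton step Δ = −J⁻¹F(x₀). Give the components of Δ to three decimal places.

(-0.508, -1.115)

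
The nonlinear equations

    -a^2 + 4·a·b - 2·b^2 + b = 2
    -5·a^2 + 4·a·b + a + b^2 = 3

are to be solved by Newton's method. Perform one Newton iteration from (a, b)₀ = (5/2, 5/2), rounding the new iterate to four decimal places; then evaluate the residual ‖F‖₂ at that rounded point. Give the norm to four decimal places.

At (5/2, 5/2): F = (6.7500, -0.5000).
Jacobian J = [[-2·a + 4·b, 4·a - 4·b + 1], [-10·a + 4·b + 1, 4·a + 2·b]].
At the point, J = [[5.0000, 1.0000], [-14.0000, 15.0000]] (det J = 89.0000).
Solving J·Δ = −F gives Δ = (-1.1433, -1.0337).
Then the next iterate is (a, b)₁ = (1.3567, 1.4663).
Re-evaluating at (1.3567, 1.4663): F = (1.282911, -0.739122), so ‖F‖₂ = 1.4806.

1.4806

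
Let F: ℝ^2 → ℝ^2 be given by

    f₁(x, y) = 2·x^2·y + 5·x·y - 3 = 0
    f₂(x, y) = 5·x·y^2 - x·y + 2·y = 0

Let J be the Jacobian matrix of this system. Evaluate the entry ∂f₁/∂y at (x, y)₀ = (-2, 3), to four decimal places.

∂f₁/∂y = 2·x^2 + 5·x.
At (-2, 3) this is -2.0000.

-2.0000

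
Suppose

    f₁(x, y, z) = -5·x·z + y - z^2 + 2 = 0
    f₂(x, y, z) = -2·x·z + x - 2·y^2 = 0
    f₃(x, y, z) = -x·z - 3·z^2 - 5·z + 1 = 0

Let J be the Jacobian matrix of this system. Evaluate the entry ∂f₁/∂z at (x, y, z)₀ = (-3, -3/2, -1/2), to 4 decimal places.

∂f₁/∂z = -5·x - 2·z.
At (-3, -3/2, -1/2) this is 16.0000.

16.0000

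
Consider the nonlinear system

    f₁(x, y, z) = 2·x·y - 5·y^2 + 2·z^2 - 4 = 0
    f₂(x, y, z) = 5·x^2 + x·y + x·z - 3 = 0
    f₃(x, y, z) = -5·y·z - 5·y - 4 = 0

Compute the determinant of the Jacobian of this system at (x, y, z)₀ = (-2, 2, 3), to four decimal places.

7120.0000

J = [[2·y, 2·x - 10·y, 4·z], [10·x + y + z, x, x], [0, -5·z - 5, -5·y]].
At the point, J = [[4.0000, -24.0000, 12.0000], [-15.0000, -2.0000, -2.0000], [0.0000, -20.0000, -10.0000]].
det J = 7120.0000.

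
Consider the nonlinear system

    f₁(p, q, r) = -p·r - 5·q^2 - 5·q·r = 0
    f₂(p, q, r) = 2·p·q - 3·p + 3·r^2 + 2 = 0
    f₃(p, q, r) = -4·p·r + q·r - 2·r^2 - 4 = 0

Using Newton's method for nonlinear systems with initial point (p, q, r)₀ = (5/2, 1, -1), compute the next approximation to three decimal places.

At (5/2, 1, -1): F = (2.500, 2.500, 3.000).
Jacobian J = [[-r, -10·q - 5·r, -p - 5·q], [2·q - 3, 2·p, 6·r], [-4·r, r, -4·p + q - 4·r]].
At the point, J = [[1.000, -5.000, -7.500], [-1.000, 5.000, -6.000], [4.000, -1.000, -5.000]] (det J = 256.500).
Solving J·Δ = −F gives Δ = (-0.317, -0.119, 0.370).
Then the next iterate is (p, q, r)₁ = (2.183, 0.881, -0.630).

(2.183, 0.881, -0.630)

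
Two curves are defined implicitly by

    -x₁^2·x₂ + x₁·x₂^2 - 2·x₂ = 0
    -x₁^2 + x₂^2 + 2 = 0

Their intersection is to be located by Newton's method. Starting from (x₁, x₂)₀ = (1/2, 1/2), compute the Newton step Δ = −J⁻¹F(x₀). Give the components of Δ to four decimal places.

(1.2500, -0.7500)

At (1/2, 1/2): F = (-1.0000, 2.0000).
Jacobian J = [[-2·x₁·x₂ + x₂^2, -x₁^2 + 2·x₁·x₂ - 2], [-2·x₁, 2·x₂]].
At the point, J = [[-0.2500, -1.7500], [-1.0000, 1.0000]] (det J = -2.0000).
Solving J·Δ = −F gives Δ = (1.2500, -0.7500).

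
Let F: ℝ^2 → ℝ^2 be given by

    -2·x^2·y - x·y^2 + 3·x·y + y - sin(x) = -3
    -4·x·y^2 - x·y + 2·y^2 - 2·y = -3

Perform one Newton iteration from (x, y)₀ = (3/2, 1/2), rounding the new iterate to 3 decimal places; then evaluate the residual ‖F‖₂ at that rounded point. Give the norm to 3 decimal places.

1.160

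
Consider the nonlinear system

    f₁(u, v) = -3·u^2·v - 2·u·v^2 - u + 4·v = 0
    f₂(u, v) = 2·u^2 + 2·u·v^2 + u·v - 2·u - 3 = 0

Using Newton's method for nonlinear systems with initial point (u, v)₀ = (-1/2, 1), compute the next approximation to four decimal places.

(-1.2381, 0.0952)

At (-1/2, 1): F = (4.7500, -3.0000).
Jacobian J = [[-6·u·v - 2·v^2 - 1, -3·u^2 - 4·u·v + 4], [4·u + 2·v^2 + v - 2, 4·u·v + u]].
At the point, J = [[0.0000, 5.2500], [-1.0000, -2.5000]] (det J = 5.2500).
Solving J·Δ = −F gives Δ = (-0.7381, -0.9048).
Then the next iterate is (u, v)₁ = (-1.2381, 0.0952).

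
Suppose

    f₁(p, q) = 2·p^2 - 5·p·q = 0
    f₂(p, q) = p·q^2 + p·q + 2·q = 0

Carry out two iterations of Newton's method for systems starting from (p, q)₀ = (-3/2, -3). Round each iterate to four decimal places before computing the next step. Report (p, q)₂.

(-0.0527, -0.1414)

At (-3/2, -3): F = (-18.0000, -15.0000).
Jacobian J = [[4·p - 5·q, -5·p], [q^2 + q, 2·p·q + p + 2]].
At the point, J = [[9.0000, 7.5000], [6.0000, 9.5000]] (det J = 40.5000).
Solving J·Δ = −F gives Δ = (1.4444, 0.6667).
Then the next iterate is (p, q)₁ = (-0.0556, -2.3333).
Round to (-0.0556, -2.3333) and repeat: F = (-0.642475, -4.839571), J = [[11.4441, 0.2780], [3.110989, 2.203863]].
Δ = (0.0029, 2.1919), so (p, q)₂ = (-0.0527, -0.1414).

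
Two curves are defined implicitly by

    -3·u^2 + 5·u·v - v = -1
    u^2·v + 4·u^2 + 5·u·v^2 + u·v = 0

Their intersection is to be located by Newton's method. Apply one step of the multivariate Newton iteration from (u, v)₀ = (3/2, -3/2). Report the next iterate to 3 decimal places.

(0.694, -1.162)

At (3/2, -3/2): F = (-15.500, 20.250).
Jacobian J = [[-6·u + 5·v, 5·u - 1], [2·u·v + 8·u + 5·v^2 + v, u^2 + 10·u·v + u]].
At the point, J = [[-16.500, 6.500], [17.250, -18.750]] (det J = 197.250).
Solving J·Δ = −F gives Δ = (-0.806, 0.338).
Then the next iterate is (u, v)₁ = (0.694, -1.162).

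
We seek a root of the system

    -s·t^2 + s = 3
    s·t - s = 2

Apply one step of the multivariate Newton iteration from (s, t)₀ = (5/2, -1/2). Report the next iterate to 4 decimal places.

(0.4444, 0.5667)

At (5/2, -1/2): F = (-1.1250, -5.7500).
Jacobian J = [[-t^2 + 1, -2·s·t], [t - 1, s]].
At the point, J = [[0.7500, 2.5000], [-1.5000, 2.5000]] (det J = 5.6250).
Solving J·Δ = −F gives Δ = (-2.0556, 1.0667).
Then the next iterate is (s, t)₁ = (0.4444, 0.5667).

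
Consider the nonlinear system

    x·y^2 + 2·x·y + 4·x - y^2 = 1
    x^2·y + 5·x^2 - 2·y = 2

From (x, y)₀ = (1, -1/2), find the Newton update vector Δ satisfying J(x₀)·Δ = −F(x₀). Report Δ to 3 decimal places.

(-0.424, -0.312)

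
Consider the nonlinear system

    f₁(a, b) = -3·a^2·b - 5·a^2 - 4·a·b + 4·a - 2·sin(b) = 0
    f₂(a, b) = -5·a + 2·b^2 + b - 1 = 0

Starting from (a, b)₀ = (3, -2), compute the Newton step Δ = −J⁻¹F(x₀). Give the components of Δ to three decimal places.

At (3, -2): F = (46.81859, -10.000).
Jacobian J = [[-6·a·b - 10·a - 4·b + 4, -3·a^2 - 4·a - 2·cos(b)], [-5, 4·b + 1]].
At the point, J = [[18.000, -38.16771], [-5.000, -7.000]] (det J = -316.83853).
Solving J·Δ = −F gives Δ = (-2.239, 0.171).

(-2.239, 0.171)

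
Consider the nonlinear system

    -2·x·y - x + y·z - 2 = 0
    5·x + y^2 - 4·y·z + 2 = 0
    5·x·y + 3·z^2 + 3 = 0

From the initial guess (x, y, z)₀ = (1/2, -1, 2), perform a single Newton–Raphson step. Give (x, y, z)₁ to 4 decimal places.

(1.5681, 0.5188, 1.0870)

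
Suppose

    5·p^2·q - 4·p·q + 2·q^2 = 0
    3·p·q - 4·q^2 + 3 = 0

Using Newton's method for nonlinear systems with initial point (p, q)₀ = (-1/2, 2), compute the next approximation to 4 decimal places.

(-0.2020, 1.1879)

At (-1/2, 2): F = (14.5000, -16.0000).
Jacobian J = [[10·p·q - 4·q, 5·p^2 - 4·p + 4·q], [3·q, 3·p - 8·q]].
At the point, J = [[-18.0000, 11.2500], [6.0000, -17.5000]] (det J = 247.5000).
Solving J·Δ = −F gives Δ = (0.2980, -0.8121).
Then the next iterate is (p, q)₁ = (-0.2020, 1.1879).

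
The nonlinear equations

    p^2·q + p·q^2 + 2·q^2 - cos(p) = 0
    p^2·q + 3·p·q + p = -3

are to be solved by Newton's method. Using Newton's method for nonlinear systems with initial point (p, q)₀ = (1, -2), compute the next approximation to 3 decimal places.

(0.936, -1.145)

At (1, -2): F = (9.45970, -4.000).
Jacobian J = [[2·p·q + q^2 + sin(p), p^2 + 2·p·q + 4·q], [2·p·q + 3·q + 1, p^2 + 3·p]].
At the point, J = [[0.84147, -11.000], [-9.000, 4.000]] (det J = -95.63412).
Solving J·Δ = −F gives Δ = (-0.064, 0.855).
Then the next iterate is (p, q)₁ = (0.936, -1.145).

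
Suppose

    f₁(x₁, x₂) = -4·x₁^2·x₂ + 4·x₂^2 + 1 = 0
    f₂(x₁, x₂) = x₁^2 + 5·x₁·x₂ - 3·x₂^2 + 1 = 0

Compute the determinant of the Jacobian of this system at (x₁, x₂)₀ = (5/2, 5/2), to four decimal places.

J = [[-8·x₁·x₂, -4·x₁^2 + 8·x₂], [2·x₁ + 5·x₂, 5·x₁ - 6·x₂]].
At the point, J = [[-50.0000, -5.0000], [17.5000, -2.5000]].
det J = 212.5000.

212.5000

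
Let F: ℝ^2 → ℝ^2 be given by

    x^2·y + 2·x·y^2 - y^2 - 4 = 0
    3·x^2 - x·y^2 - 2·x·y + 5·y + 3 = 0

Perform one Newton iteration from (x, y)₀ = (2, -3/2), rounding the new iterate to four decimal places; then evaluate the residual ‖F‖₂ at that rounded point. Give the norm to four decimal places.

At (2, -3/2): F = (-3.2500, 9.0000).
Jacobian J = [[2·x·y + 2·y^2, x^2 + 4·x·y - 2·y], [6·x - y^2 - 2·y, -2·x·y - 2·x + 5]].
At the point, J = [[-1.5000, -5.0000], [12.7500, 7.0000]] (det J = 53.2500).
Solving J·Δ = −F gives Δ = (-0.4178, -0.5246).
Then the next iterate is (x, y)₁ = (1.5822, -2.0246).
Re-evaluating at (1.5822, -2.0246): F = (-0.196409, 0.308269), so ‖F‖₂ = 0.3655.

0.3655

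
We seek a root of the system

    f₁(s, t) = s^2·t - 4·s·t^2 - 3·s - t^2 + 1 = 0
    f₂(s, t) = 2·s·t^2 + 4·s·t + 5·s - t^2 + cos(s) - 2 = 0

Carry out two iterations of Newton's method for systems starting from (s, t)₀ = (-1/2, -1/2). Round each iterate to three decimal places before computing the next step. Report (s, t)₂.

At (-1/2, -1/2): F = (2.625, -3.12242).
Jacobian J = [[2·s·t - 4·t^2 - 3, s^2 - 8·s·t - 2·t], [2·t^2 + 4·t - sin(s) + 5, 4·s·t + 4·s - 2·t]].
At the point, J = [[-3.500, -0.750], [3.97943, 0.000]] (det J = 2.98457).
Solving J·Δ = −F gives Δ = (0.785, -0.162).
Then the next iterate is (s, t)₁ = (0.285, -0.662).
Round to (0.285, -0.662) and repeat: F = (-0.84661, -0.55846), J = [[-5.13032, 2.91458], [2.94733, 1.70932]].
Δ = (0.010, 0.309), so (s, t)₂ = (0.295, -0.353).

(0.295, -0.353)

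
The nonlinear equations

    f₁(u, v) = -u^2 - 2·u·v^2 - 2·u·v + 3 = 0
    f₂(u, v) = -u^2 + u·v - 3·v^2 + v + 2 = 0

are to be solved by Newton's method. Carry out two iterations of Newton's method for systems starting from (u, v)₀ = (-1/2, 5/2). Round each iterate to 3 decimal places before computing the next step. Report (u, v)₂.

At (-1/2, 5/2): F = (11.500, -15.750).
Jacobian J = [[-2·u - 2·v^2 - 2·v, -4·u·v - 2·u], [-2·u + v, u - 6·v + 1]].
At the point, J = [[-16.500, 6.000], [3.500, -14.500]] (det J = 218.250).
Solving J·Δ = −F gives Δ = (0.331, -1.006).
Then the next iterate is (u, v)₁ = (-0.169, 1.494).
Round to (-0.169, 1.494) and repeat: F = (4.23084, -3.48315), J = [[-7.11407, 1.34794], [1.832, -8.133]].
Δ = (0.536, -0.307), so (u, v)₂ = (0.367, 1.187).

(0.367, 1.187)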